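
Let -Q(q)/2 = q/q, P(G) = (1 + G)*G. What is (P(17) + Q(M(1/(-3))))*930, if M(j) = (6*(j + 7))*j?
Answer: 282720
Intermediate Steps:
M(j) = j*(42 + 6*j) (M(j) = (6*(7 + j))*j = (42 + 6*j)*j = j*(42 + 6*j))
P(G) = G*(1 + G)
Q(q) = -2 (Q(q) = -2*q/q = -2*1 = -2)
(P(17) + Q(M(1/(-3))))*930 = (17*(1 + 17) - 2)*930 = (17*18 - 2)*930 = (306 - 2)*930 = 304*930 = 282720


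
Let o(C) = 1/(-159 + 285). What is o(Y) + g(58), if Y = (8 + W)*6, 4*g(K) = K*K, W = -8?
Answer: 105967/126 ≈ 841.01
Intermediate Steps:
g(K) = K²/4 (g(K) = (K*K)/4 = K²/4)
Y = 0 (Y = (8 - 8)*6 = 0*6 = 0)
o(C) = 1/126
o(Y) + g(58) = 1/126 + (¼)*58² = 1/126 + (¼)*3364 = 1/126 + 841 = 105967/126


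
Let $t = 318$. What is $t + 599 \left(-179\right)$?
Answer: $-106903$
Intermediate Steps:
$t + 599 \left(-179\right) = 318 + 599 \left(-179\right) = 318 - 107221 = -106903$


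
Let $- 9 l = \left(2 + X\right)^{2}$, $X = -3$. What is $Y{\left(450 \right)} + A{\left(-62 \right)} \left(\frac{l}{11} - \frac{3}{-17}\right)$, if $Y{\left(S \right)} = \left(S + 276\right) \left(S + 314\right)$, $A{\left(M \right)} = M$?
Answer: $\frac{933482152}{1683} \approx 5.5465 \cdot 10^{5}$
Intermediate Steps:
$Y{\left(S \right)} = \left(276 + S\right) \left(314 + S\right)$
$l = - \frac{1}{9}$ ($l = - \frac{\left(2 - 3\right)^{2}}{9} = - \frac{\left(-1\right)^{2}}{9} = \left(- \frac{1}{9}\right) 1 = - \frac{1}{9} \approx -0.11111$)
$Y{\left(450 \right)} + A{\left(-62 \right)} \left(\frac{l}{11} - \frac{3}{-17}\right) = \left(86664 + 450^{2} + 590 \cdot 450\right) - 62 \left(- \frac{1}{9 \cdot 11} - \frac{3}{-17}\right) = \left(86664 + 202500 + 265500\right) - 62 \left(\left(- \frac{1}{9}\right) \frac{1}{11} - - \frac{3}{17}\right) = 554664 - 62 \left(- \frac{1}{99} + \frac{3}{17}\right) = 554664 - \frac{17360}{1683} = \frac{933482152}{1683}$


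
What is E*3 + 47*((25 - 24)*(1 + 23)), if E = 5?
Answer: 1143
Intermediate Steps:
E*3 + 47*((25 - 24)*(1 + 23)) = 5*3 + 47*((25 - 24)*(1 + 23)) = 15 + 47*(1*24) = 15 + 47*24 = 15 + 1128 = 1143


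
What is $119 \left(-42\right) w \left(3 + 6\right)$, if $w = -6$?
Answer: $269892$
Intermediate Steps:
$119 \left(-42\right) w \left(3 + 6\right) = 119 \left(-42\right) \left(- 6 \left(3 + 6\right)\right) = - 4998 \left(\left(-6\right) 9\right) = \left(-4998\right) \left(-54\right) = 269892$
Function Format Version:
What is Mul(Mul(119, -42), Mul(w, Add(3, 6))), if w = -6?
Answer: 269892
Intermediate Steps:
Mul(Mul(119, -42), Mul(w, Add(3, 6))) = Mul(Mul(119, -42), Mul(-6, Add(3, 6))) = Mul(-4998, Mul(-6, 9)) = Mul(-4998, -54) = 269892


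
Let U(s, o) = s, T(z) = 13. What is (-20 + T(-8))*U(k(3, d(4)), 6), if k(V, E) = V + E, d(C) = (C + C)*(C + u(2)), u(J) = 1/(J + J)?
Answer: -259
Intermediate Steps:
u(J) = 1/(2*J)
d(C) = 2*C*(1/4 + C) (d(C) = (C + C)*(C + (1/2)/2) = (2*C)*(C + (1/2)*(1/2)) = (2*C)*(C + 1/4) = (2*C)*(1/4 + C) = 2*C*(1/4 + C))
k(V, E) = E + V
(-20 + T(-8))*U(k(3, d(4)), 6) = (-20 + 13)*((1/2)*4*(1 + 4*4) + 3) = -7*((1/2)*4*(1 + 16) + 3) = -7*((1/2)*4*17 + 3) = -7*(34 + 3) = -7*37 = -259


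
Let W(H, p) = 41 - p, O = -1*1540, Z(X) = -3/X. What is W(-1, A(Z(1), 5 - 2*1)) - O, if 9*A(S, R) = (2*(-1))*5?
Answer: 14239/9 ≈ 1582.1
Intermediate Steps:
O = -1540
A(S, R) = -10/9 (A(S, R) = ((2*(-1))*5)/9 = (-2*5)/9 = (⅑)*(-10) = -10/9)
W(-1, A(Z(1), 5 - 2*1)) - O = (41 - 1*(-10/9)) - 1*(-1540) = (41 + 10/9) + 1540 = 379/9 + 1540 = 14239/9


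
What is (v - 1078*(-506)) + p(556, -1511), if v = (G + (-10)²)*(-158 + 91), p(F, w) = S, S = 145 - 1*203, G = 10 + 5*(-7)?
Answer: 540385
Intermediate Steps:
G = -25 (G = 10 - 35 = -25)
S = -58 (S = 145 - 203 = -58)
p(F, w) = -58
v = -5025 (v = (-25 + (-10)²)*(-158 + 91) = (-25 + 100)*(-67) = 75*(-67) = -5025)
(v - 1078*(-506)) + p(556, -1511) = (-5025 - 1078*(-506)) - 58 = (-5025 + 545468) - 58 = 540443 - 58 = 540385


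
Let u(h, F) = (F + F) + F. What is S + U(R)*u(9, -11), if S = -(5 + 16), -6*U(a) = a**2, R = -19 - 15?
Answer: 6337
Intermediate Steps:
R = -34
U(a) = -a**2/6
u(h, F) = 3*F (u(h, F) = 2*F + F = 3*F)
S = -21 (S = -1*21 = -21)
S + U(R)*u(9, -11) = -21 + (-1/6*(-34)**2)*(3*(-11)) = -21 - 1/6*1156*(-33) = -21 - 578/3*(-33) = -21 + 6358 = 6337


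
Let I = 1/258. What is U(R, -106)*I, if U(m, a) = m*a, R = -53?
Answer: 2809/129 ≈ 21.775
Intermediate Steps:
U(m, a) = a*m
I = 1/258 ≈ 0.0038760
U(R, -106)*I = -106*(-53)*(1/258) = 5618*(1/258) = 2809/129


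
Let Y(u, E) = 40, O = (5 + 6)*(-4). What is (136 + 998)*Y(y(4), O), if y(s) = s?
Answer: 45360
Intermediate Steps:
O = -44 (O = 11*(-4) = -44)
(136 + 998)*Y(y(4), O) = (136 + 998)*40 = 1134*40 = 45360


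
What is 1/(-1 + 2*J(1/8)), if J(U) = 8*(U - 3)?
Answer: -1/47 ≈ -0.021277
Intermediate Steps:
J(U) = -24 + 8*U (J(U) = 8*(-3 + U) = -24 + 8*U)
1/(-1 + 2*J(1/8)) = 1/(-1 + 2*(-24 + 8/8)) = 1/(-1 + 2*(-24 + 8*(⅛))) = 1/(-1 + 2*(-24 + 1)) = 1/(-1 + 2*(-23)) = 1/(-1 - 46) = 1/(-47) = -1/47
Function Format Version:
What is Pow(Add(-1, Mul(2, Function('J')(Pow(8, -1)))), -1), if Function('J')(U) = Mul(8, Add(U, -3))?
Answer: Rational(-1, 47) ≈ -0.021277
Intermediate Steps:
Function('J')(U) = Add(-24, Mul(8, U)) (Function('J')(U) = Mul(8, Add(-3, U)) = Add(-24, Mul(8, U)))
Pow(Add(-1, Mul(2, Function('J')(Pow(8, -1)))), -1) = Pow(Add(-1, Mul(2, Add(-24, Mul(8, Pow(8, -1))))), -1) = Pow(Add(-1, Mul(2, Add(-24, Mul(8, Rational(1, 8))))), -1) = Pow(Add(-1, Mul(2, Add(-24, 1))), -1) = Pow(Add(-1, Mul(2, -23)), -1) = Pow(Add(-1, -46), -1) = Pow(-47, -1) = Rational(-1, 47)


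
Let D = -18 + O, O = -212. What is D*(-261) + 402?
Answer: 60432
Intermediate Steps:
D = -230 (D = -18 - 212 = -230)
D*(-261) + 402 = -230*(-261) + 402 = 60030 + 402 = 60432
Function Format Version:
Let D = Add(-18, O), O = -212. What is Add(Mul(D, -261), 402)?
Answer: 60432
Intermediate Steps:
D = -230 (D = Add(-18, -212) = -230)
Add(Mul(D, -261), 402) = Add(Mul(-230, -261), 402) = Add(60030, 402) = 60432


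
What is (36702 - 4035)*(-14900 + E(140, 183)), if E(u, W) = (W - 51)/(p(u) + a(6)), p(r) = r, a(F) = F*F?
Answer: -1946855199/4 ≈ -4.8671e+8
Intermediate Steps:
a(F) = F**2
E(u, W) = (-51 + W)/(36 + u) (E(u, W) = (W - 51)/(u + 6**2) = (-51 + W)/(u + 36) = (-51 + W)/(36 + u))
(36702 - 4035)*(-14900 + E(140, 183)) = (36702 - 4035)*(-14900 + (-51 + 183)/(36 + 140)) = 32667*(-14900 + 132/176) = 32667*(-14900 + (1/176)*132) = 32667*(-14900 + 3/4) = 32667*(-59597/4) = -1946855199/4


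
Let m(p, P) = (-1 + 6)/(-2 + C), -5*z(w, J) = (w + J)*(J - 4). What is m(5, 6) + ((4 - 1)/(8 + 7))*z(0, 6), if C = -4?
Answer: -197/150 ≈ -1.3133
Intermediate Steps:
z(w, J) = -(-4 + J)*(J + w)/5 (z(w, J) = -(w + J)*(J - 4)/5 = -(J + w)*(-4 + J)/5 = -(-4 + J)*(J + w)/5)
m(p, P) = -⅚ (m(p, P) = (-1 + 6)/(-2 - 4) = 5/(-6) = 5*(-⅙) = -⅚)
m(5, 6) + ((4 - 1)/(8 + 7))*z(0, 6) = -⅚ + ((4 - 1)/(8 + 7))*(-⅕*6² + (⅘)*6 + (⅘)*0 - ⅕*6*0) = -⅚ + (3/15)*(-⅕*36 + 24/5 + 0 + 0) = -⅚ + (3*(1/15))*(-36/5 + 24/5 + 0 + 0) = -⅚ + (⅕)*(-12/5) = -⅚ - 12/25 = -197/150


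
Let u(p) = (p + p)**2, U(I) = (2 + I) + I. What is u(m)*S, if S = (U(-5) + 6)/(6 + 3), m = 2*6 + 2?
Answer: -1568/9 ≈ -174.22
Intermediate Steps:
m = 14 (m = 12 + 2 = 14)
U(I) = 2 + 2*I
S = -2/9 (S = ((2 + 2*(-5)) + 6)/(6 + 3) = ((2 - 10) + 6)/9 = (-8 + 6)*(1/9) = -2*1/9 = -2/9 ≈ -0.22222)
u(p) = 4*p**2 (u(p) = (2*p)**2 = 4*p**2)
u(m)*S = (4*14**2)*(-2/9) = (4*196)*(-2/9) = 784*(-2/9) = -1568/9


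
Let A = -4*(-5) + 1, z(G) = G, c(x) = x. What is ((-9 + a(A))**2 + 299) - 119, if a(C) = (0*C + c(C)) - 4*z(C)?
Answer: 5364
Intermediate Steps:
A = 21 (A = 20 + 1 = 21)
a(C) = -3*C (a(C) = (0*C + C) - 4*C = (0 + C) - 4*C = C - 4*C = -3*C)
((-9 + a(A))**2 + 299) - 119 = ((-9 - 3*21)**2 + 299) - 119 = ((-9 - 63)**2 + 299) - 119 = ((-72)**2 + 299) - 119 = (5184 + 299) - 119 = 5483 - 119 = 5364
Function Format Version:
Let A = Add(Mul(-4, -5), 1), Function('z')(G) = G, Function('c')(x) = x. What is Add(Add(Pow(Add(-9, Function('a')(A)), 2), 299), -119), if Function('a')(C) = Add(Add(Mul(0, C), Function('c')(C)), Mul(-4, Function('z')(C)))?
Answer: 5364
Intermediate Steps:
A = 21 (A = Add(20, 1) = 21)
Function('a')(C) = Mul(-3, C) (Function('a')(C) = Add(Add(Mul(0, C), C), Mul(-4, C)) = Add(Add(0, C), Mul(-4, C)) = Add(C, Mul(-4, C)) = Mul(-3, C))
Add(Add(Pow(Add(-9, Function('a')(A)), 2), 299), -119) = Add(Add(Pow(Add(-9, Mul(-3, 21)), 2), 299), -119) = Add(Add(Pow(Add(-9, -63), 2), 299), -119) = Add(Add(Pow(-72, 2), 299), -119) = Add(Add(5184, 299), -119) = Add(5483, -119) = 5364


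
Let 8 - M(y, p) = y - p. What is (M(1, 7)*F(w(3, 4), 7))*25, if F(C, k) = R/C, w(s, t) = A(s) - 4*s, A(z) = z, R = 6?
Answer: -700/3 ≈ -233.33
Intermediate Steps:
w(s, t) = -3*s (w(s, t) = s - 4*s = -3*s)
F(C, k) = 6/C
M(y, p) = 8 + p - y (M(y, p) = 8 - (y - p) = 8 + (p - y) = 8 + p - y)
(M(1, 7)*F(w(3, 4), 7))*25 = ((8 + 7 - 1*1)*(6/((-3*3))))*25 = ((8 + 7 - 1)*(6/(-9)))*25 = (14*(6*(-1/9)))*25 = (14*(-2/3))*25 = -28/3*25 = -700/3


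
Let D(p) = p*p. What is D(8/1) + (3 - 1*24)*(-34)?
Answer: 778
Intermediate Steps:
D(p) = p²
D(8/1) + (3 - 1*24)*(-34) = (8/1)² + (3 - 1*24)*(-34) = (8*1)² + (3 - 24)*(-34) = 8² - 21*(-34) = 64 + 714 = 778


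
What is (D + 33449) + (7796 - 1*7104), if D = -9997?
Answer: 24144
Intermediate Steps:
(D + 33449) + (7796 - 1*7104) = (-9997 + 33449) + (7796 - 1*7104) = 23452 + (7796 - 7104) = 23452 + 692 = 24144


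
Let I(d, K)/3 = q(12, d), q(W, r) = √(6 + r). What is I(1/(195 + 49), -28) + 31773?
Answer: 31773 + 3*√89365/122 ≈ 31780.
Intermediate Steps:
I(d, K) = 3*√(6 + d)
I(1/(195 + 49), -28) + 31773 = 3*√(6 + 1/(195 + 49)) + 31773 = 3*√(6 + 1/244) + 31773 = 3*√(1465/244) + 31773 = 3*(√89365/122) + 31773 = 3*√89365/122 + 31773 = 31773 + 3*√89365/122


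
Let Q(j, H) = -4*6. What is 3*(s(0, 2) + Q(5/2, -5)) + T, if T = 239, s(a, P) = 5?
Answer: 182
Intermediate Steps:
Q(j, H) = -24
3*(s(0, 2) + Q(5/2, -5)) + T = 3*(5 - 24) + 239 = 3*(-19) + 239 = -57 + 239 = 182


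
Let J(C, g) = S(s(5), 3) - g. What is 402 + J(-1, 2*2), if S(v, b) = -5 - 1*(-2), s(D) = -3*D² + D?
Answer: 395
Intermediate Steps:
s(D) = D - 3*D²
S(v, b) = -3 (S(v, b) = -5 + 2 = -3)
J(C, g) = -3 - g
402 + J(-1, 2*2) = 402 + (-3 - 2*2) = 402 + (-3 - 1*4) = 402 + (-3 - 4) = 402 - 7 = 395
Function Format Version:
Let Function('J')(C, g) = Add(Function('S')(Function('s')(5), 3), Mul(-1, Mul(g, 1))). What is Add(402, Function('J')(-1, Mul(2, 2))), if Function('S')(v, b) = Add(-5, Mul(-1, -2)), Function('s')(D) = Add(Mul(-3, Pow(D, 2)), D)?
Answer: 395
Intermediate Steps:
Function('s')(D) = Add(D, Mul(-3, Pow(D, 2)))
Function('S')(v, b) = -3 (Function('S')(v, b) = Add(-5, 2) = -3)
Function('J')(C, g) = Add(-3, Mul(-1, g)) (Function('J')(C, g) = Add(-3, Mul(-1, Mul(g, 1))) = Add(-3, Mul(-1, g)))
Add(402, Function('J')(-1, Mul(2, 2))) = Add(402, Add(-3, Mul(-1, Mul(2, 2)))) = Add(402, Add(-3, Mul(-1, 4))) = Add(402, Add(-3, -4)) = Add(402, -7) = 395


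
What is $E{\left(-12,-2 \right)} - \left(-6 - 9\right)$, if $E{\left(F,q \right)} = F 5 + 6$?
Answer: $-39$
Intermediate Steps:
$E{\left(F,q \right)} = 6 + 5 F$ ($E{\left(F,q \right)} = 5 F + 6 = 6 + 5 F$)
$E{\left(-12,-2 \right)} - \left(-6 - 9\right) = \left(6 + 5 \left(-12\right)\right) - \left(-6 - 9\right) = \left(6 - 60\right) - \left(-6 - 9\right) = -54 - -15 = -54 + 15 = -39$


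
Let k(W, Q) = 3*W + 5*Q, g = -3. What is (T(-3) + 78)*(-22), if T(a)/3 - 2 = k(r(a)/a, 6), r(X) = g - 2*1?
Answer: -4158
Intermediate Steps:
r(X) = -5 (r(X) = -3 - 2*1 = -3 - 2 = -5)
T(a) = 96 - 45/a (T(a) = 6 + 3*(3*(-5/a) + 5*6) = 6 + 3*(-15/a + 30) = 6 + 3*(30 - 15/a) = 6 + (90 - 45/a) = 96 - 45/a)
(T(-3) + 78)*(-22) = ((96 - 45/(-3)) + 78)*(-22) = ((96 - 45*(-⅓)) + 78)*(-22) = ((96 + 15) + 78)*(-22) = (111 + 78)*(-22) = 189*(-22) = -4158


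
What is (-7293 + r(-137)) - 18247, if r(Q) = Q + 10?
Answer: -25667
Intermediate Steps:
r(Q) = 10 + Q
(-7293 + r(-137)) - 18247 = (-7293 + (10 - 137)) - 18247 = (-7293 - 127) - 18247 = -7420 - 18247 = -25667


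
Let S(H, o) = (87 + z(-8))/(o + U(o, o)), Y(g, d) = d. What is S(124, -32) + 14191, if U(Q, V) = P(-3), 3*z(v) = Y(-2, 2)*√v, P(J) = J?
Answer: 496598/35 - 4*I*√2/105 ≈ 14189.0 - 0.053875*I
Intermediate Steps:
z(v) = 2*√v/3 (z(v) = (2*√v)/3 = 2*√v/3)
U(Q, V) = -3
S(H, o) = (87 + 4*I*√2/3)/(-3 + o) (S(H, o) = (87 + 2*√(-8)/3)/(o - 3) = (87 + 2*(2*I*√2)/3)/(-3 + o) = (87 + 4*I*√2/3)/(-3 + o))
S(124, -32) + 14191 = (261 + 4*I*√2)/(3*(-3 - 32)) + 14191 = (⅓)*(261 + 4*I*√2)/(-35) + 14191 = (⅓)*(-1/35)*(261 + 4*I*√2) + 14191 = (-87/35 - 4*I*√2/105) + 14191 = 496598/35 - 4*I*√2/105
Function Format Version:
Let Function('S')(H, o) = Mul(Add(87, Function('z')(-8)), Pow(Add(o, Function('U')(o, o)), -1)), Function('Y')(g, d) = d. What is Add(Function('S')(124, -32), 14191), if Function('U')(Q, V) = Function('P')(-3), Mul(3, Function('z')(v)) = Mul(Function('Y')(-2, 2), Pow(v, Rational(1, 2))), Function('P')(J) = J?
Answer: Add(Rational(496598, 35), Mul(Rational(-4, 105), I, Pow(2, Rational(1, 2)))) ≈ Add(14189., Mul(-0.053875, I))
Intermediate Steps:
Function('z')(v) = Mul(Rational(2, 3), Pow(v, Rational(1, 2))) (Function('z')(v) = Mul(Rational(1, 3), Mul(2, Pow(v, Rational(1, 2)))) = Mul(Rational(2, 3), Pow(v, Rational(1, 2))))
Function('U')(Q, V) = -3
Function('S')(H, o) = Mul(Pow(Add(-3, o), -1), Add(87, Mul(Rational(4, 3), I, Pow(2, Rational(1, 2))))) (Function('S')(H, o) = Mul(Add(87, Mul(Rational(2, 3), Pow(-8, Rational(1, 2)))), Pow(Add(o, -3), -1)) = Mul(Add(87, Mul(Rational(2, 3), Mul(2, I, Pow(2, Rational(1, 2))))), Pow(Add(-3, o), -1)) = Mul(Add(87, Mul(Rational(4, 3), I, Pow(2, Rational(1, 2)))), Pow(Add(-3, o), -1)) = Mul(Pow(Add(-3, o), -1), Add(87, Mul(Rational(4, 3), I, Pow(2, Rational(1, 2))))))
Add(Function('S')(124, -32), 14191) = Add(Mul(Rational(1, 3), Pow(Add(-3, -32), -1), Add(261, Mul(4, I, Pow(2, Rational(1, 2))))), 14191) = Add(Mul(Rational(1, 3), Pow(-35, -1), Add(261, Mul(4, I, Pow(2, Rational(1, 2))))), 14191) = Add(Mul(Rational(1, 3), Rational(-1, 35), Add(261, Mul(4, I, Pow(2, Rational(1, 2))))), 14191) = Add(Add(Rational(-87, 35), Mul(Rational(-4, 105), I, Pow(2, Rational(1, 2)))), 14191) = Add(Rational(496598, 35), Mul(Rational(-4, 105), I, Pow(2, Rational(1, 2))))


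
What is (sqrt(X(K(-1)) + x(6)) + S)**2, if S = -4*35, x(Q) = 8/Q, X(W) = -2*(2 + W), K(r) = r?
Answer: (420 - I*sqrt(6))**2/9 ≈ 19599.0 - 228.62*I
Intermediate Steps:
X(W) = -4 - 2*W
S = -140
(sqrt(X(K(-1)) + x(6)) + S)**2 = (sqrt((-4 - 2*(-1)) + 8/6) - 140)**2 = (sqrt((-4 + 2) + 8*(1/6)) - 140)**2 = (sqrt(-2 + 4/3) - 140)**2 = (sqrt(-2/3) - 140)**2 = (I*sqrt(6)/3 - 140)**2 = (-140 + I*sqrt(6)/3)**2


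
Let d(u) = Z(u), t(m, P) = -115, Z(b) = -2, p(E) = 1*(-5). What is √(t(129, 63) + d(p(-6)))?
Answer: 3*I*√13 ≈ 10.817*I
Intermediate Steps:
p(E) = -5
d(u) = -2
√(t(129, 63) + d(p(-6))) = √(-115 - 2) = √(-117) = 3*I*√13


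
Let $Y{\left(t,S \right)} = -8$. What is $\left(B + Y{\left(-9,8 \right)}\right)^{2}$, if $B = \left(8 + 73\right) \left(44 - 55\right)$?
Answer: $808201$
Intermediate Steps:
$B = -891$ ($B = 81 \left(-11\right) = -891$)
$\left(B + Y{\left(-9,8 \right)}\right)^{2} = \left(-891 - 8\right)^{2} = \left(-899\right)^{2} = 808201$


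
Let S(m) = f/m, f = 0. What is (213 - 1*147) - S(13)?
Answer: 66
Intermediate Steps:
S(m) = 0 (S(m) = 0/m = 0)
(213 - 1*147) - S(13) = (213 - 1*147) - 1*0 = (213 - 147) + 0 = 66 + 0 = 66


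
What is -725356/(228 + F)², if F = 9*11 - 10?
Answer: -725356/100489 ≈ -7.2183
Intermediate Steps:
F = 89 (F = 99 - 10 = 89)
-725356/(228 + F)² = -725356/(228 + 89)² = -725356/(317²) = -725356/100489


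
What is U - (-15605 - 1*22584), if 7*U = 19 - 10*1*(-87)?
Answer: 38316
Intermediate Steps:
U = 127 (U = (19 - 10*1*(-87))/7 = (19 - 10*(-87))/7 = (19 + 870)/7 = (⅐)*889 = 127)
U - (-15605 - 1*22584) = 127 - (-15605 - 1*22584) = 127 - (-15605 - 22584) = 127 - 1*(-38189) = 127 + 38189 = 38316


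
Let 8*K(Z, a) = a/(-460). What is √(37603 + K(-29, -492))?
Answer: √7956823090/460 ≈ 193.92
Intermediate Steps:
K(Z, a) = -a/3680 (K(Z, a) = (a/(-460))/8 = (a*(-1/460))/8 = (-a/460)/8 = -a/3680)
√(37603 + K(-29, -492)) = √(37603 - 1/3680*(-492)) = √(37603 + 123/920) = √(34594883/920) = √7956823090/460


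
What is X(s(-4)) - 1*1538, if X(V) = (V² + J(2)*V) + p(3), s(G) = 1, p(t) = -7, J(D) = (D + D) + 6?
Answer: -1534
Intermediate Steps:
J(D) = 6 + 2*D (J(D) = 2*D + 6 = 6 + 2*D)
X(V) = -7 + V² + 10*V (X(V) = (V² + (6 + 2*2)*V) - 7 = (V² + (6 + 4)*V) - 7 = (V² + 10*V) - 7 = -7 + V² + 10*V)
X(s(-4)) - 1*1538 = (-7 + 1² + 10*1) - 1*1538 = (-7 + 1 + 10) - 1538 = 4 - 1538 = -1534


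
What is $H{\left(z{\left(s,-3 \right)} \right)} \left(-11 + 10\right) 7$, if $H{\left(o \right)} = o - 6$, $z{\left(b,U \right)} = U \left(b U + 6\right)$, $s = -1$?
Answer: $231$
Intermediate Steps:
$z{\left(b,U \right)} = U \left(6 + U b\right)$ ($z{\left(b,U \right)} = U \left(U b + 6\right) = U \left(6 + U b\right)$)
$H{\left(o \right)} = -6 + o$
$H{\left(z{\left(s,-3 \right)} \right)} \left(-11 + 10\right) 7 = \left(-6 - 3 \left(6 - -3\right)\right) \left(-11 + 10\right) 7 = \left(-6 - 3 \left(6 + 3\right)\right) \left(\left(-1\right) 7\right) = \left(-6 - 27\right) \left(-7\right) = \left(-33\right) \left(-7\right) = 231$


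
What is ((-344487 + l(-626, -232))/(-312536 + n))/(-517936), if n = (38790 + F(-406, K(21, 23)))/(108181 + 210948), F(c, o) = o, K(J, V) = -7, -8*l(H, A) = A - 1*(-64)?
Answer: -18321515019/8609759098367816 ≈ -2.1280e-6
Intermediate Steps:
l(H, A) = -8 - A/8 (l(H, A) = -(A - 1*(-64))/8 = -(A + 64)/8 = -(64 + A)/8 = -8 - A/8)
n = 38783/319129 (n = (38790 - 7)/(108181 + 210948) = 38783/319129 ≈ 0.12153)
((-344487 + l(-626, -232))/(-312536 + n))/(-517936) = ((-344487 + (-8 - ⅛*(-232)))/(-312536 + 38783/319129))/(-517936) = ((-344487 + (-8 + 29))/(-99739262361/319129))*(-1/517936) = ((-344487 + 21)*(-319129/99739262361))*(-1/517936) = -344466*(-319129/99739262361)*(-1/517936) = (36643030038/33246420787)*(-1/517936) = -18321515019/8609759098367816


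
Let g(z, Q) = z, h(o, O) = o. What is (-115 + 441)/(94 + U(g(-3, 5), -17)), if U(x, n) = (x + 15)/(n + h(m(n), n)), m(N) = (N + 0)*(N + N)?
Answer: 30481/8791 ≈ 3.4673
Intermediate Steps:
m(N) = 2*N² (m(N) = N*(2*N) = 2*N²)
U(x, n) = (15 + x)/(n + 2*n²) (U(x, n) = (x + 15)/(n + 2*n²) = (15 + x)/(n + 2*n²))
(-115 + 441)/(94 + U(g(-3, 5), -17)) = (-115 + 441)/(94 + (15 - 3)/((-17)*(1 + 2*(-17)))) = 326/(94 - 1/17*12/(1 - 34)) = 326/(94 - 1/17*12/(-33)) = 326/(94 - 1/17*(-1/33)*12) = 326/(94 + 4/187) = 326/(17582/187) = 326*(187/17582) = 30481/8791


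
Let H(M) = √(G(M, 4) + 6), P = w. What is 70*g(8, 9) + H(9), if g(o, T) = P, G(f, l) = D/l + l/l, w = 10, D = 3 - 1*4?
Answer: 700 + 3*√3/2 ≈ 702.60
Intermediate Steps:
D = -1 (D = 3 - 4 = -1)
P = 10
G(f, l) = 1 - 1/l (G(f, l) = -1/l + l/l = -1/l + 1 = 1 - 1/l)
g(o, T) = 10
H(M) = 3*√3/2 (H(M) = √((-1 + 4)/4 + 6) = √((¼)*3 + 6) = √(¾ + 6) = √(27/4) = 3*√3/2)
70*g(8, 9) + H(9) = 70*10 + 3*√3/2 = 700 + 3*√3/2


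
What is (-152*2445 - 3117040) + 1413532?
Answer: -2075148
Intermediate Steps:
(-152*2445 - 3117040) + 1413532 = (-371640 - 3117040) + 1413532 = -3488680 + 1413532 = -2075148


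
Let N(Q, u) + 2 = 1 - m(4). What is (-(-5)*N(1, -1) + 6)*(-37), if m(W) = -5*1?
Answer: -962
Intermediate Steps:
m(W) = -5
N(Q, u) = 4 (N(Q, u) = -2 + (1 - 1*(-5)) = -2 + (1 + 5) = -2 + 6 = 4)
(-(-5)*N(1, -1) + 6)*(-37) = (-(-5)*4 + 6)*(-37) = (-5*(-4) + 6)*(-37) = (20 + 6)*(-37) = 26*(-37) = -962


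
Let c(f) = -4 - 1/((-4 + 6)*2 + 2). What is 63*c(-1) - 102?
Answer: -729/2 ≈ -364.50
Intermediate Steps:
c(f) = -25/6 (c(f) = -4 - 1/(2*2 + 2) = -4 - 1/(4 + 2) = -4 - 1/6 = -25/6)
63*c(-1) - 102 = 63*(-25/6) - 102 = -525/2 - 102 = -729/2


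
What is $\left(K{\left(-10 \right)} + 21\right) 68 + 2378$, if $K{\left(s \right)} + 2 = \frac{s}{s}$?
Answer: $3738$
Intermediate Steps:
$K{\left(s \right)} = -1$ ($K{\left(s \right)} = -2 + \frac{s}{s} = -2 + 1 = -1$)
$\left(K{\left(-10 \right)} + 21\right) 68 + 2378 = \left(-1 + 21\right) 68 + 2378 = 20 \cdot 68 + 2378 = 1360 + 2378 = 3738$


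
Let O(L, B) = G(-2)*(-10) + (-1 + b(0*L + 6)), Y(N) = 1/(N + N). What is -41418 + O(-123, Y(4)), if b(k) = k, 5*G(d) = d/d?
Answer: -41415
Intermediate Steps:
Y(N) = 1/(2*N)
G(d) = ⅕ (G(d) = (d/d)/5 = (⅕)*1 = ⅕)
O(L, B) = 3 (O(L, B) = (⅕)*(-10) + (-1 + (0*L + 6)) = -2 + (-1 + (0 + 6)) = -2 + (-1 + 6) = -2 + 5 = 3)
-41418 + O(-123, Y(4)) = -41418 + 3 = -41415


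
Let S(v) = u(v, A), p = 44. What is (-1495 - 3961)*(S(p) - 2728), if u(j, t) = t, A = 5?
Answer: 14856688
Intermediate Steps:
S(v) = 5
(-1495 - 3961)*(S(p) - 2728) = (-1495 - 3961)*(5 - 2728) = -5456*(-2723) = 14856688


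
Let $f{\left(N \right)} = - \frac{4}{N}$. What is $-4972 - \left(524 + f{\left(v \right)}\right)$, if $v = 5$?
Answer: $- \frac{27476}{5} \approx -5495.2$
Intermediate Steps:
$-4972 - \left(524 + f{\left(v \right)}\right) = -4972 - \left(524 - \frac{4}{5}\right) = -4972 - \frac{2616}{5} = - \frac{27476}{5}$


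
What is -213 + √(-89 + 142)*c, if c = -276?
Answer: -213 - 276*√53 ≈ -2222.3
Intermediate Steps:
-213 + √(-89 + 142)*c = -213 + √(-89 + 142)*(-276) = -213 + √53*(-276) = -213 - 276*√53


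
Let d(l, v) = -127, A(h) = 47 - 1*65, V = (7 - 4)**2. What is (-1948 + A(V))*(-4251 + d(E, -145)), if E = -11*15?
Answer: 8607148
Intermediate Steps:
V = 9 (V = 3**2 = 9)
A(h) = -18 (A(h) = 47 - 65 = -18)
E = -165
(-1948 + A(V))*(-4251 + d(E, -145)) = (-1948 - 18)*(-4251 - 127) = -1966*(-4378) = 8607148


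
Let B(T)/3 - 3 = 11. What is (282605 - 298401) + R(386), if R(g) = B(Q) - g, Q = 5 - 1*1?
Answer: -16140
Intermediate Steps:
Q = 4 (Q = 5 - 1 = 4)
B(T) = 42 (B(T) = 9 + 3*11 = 9 + 33 = 42)
R(g) = 42 - g
(282605 - 298401) + R(386) = (282605 - 298401) + (42 - 1*386) = -15796 + (42 - 386) = -15796 - 344 = -16140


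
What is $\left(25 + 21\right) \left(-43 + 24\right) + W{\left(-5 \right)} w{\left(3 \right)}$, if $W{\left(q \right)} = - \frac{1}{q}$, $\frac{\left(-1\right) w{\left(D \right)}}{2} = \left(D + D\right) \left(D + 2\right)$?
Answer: $-886$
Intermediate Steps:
$w{\left(D \right)} = - 4 D \left(2 + D\right)$ ($w{\left(D \right)} = - 2 \left(D + D\right) \left(D + 2\right) = - 2 \cdot 2 D \left(2 + D\right) = - 4 D \left(2 + D\right)$)
$\left(25 + 21\right) \left(-43 + 24\right) + W{\left(-5 \right)} w{\left(3 \right)} = \left(25 + 21\right) \left(-43 + 24\right) + - \frac{1}{-5} \left(\left(-4\right) 3 \left(2 + 3\right)\right) = 46 \left(-19\right) + \left(-1\right) \left(- \frac{1}{5}\right) \left(\left(-4\right) 3 \cdot 5\right) = -874 + \frac{1}{5} \left(-60\right) = -874 - 12 = -886$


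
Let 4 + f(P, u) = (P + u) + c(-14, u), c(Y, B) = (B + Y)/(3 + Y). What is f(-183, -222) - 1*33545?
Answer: -373258/11 ≈ -33933.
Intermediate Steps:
c(Y, B) = (B + Y)/(3 + Y)
f(P, u) = -30/11 + P + 10*u/11 (f(P, u) = -4 + ((P + u) + (u - 14)/(3 - 14)) = -4 + ((P + u) + (-14 + u)/(-11)) = -4 + ((P + u) - (-14 + u)/11) = -4 + ((P + u) + (14/11 - u/11)) = -4 + (14/11 + P + 10*u/11) = -30/11 + P + 10*u/11)
f(-183, -222) - 1*33545 = (-30/11 - 183 + (10/11)*(-222)) - 1*33545 = (-30/11 - 183 - 2220/11) - 33545 = -4263/11 - 33545 = -373258/11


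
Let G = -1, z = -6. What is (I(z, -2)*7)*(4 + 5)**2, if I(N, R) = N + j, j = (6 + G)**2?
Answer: 10773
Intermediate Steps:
j = 25 (j = (6 - 1)**2 = 5**2 = 25)
I(N, R) = 25 + N (I(N, R) = N + 25 = 25 + N)
(I(z, -2)*7)*(4 + 5)**2 = ((25 - 6)*7)*(4 + 5)**2 = (19*7)*9**2 = 133*81 = 10773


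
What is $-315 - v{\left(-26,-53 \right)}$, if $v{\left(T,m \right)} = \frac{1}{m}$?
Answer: $- \frac{16694}{53} \approx -314.98$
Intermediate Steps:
$-315 - v{\left(-26,-53 \right)} = -315 - \frac{1}{-53} = -315 - - \frac{1}{53} = -315 + \frac{1}{53} = - \frac{16694}{53}$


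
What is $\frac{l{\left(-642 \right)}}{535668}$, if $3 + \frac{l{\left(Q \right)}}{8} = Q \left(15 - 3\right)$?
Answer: $- \frac{734}{6377} \approx -0.1151$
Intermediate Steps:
$l{\left(Q \right)} = -24 + 96 Q$ ($l{\left(Q \right)} = -24 + 8 Q \left(15 - 3\right) = -24 + 8 Q 12 = -24 + 8 \cdot 12 Q = -24 + 96 Q$)
$\frac{l{\left(-642 \right)}}{535668} = \frac{-24 + 96 \left(-642\right)}{535668} = \left(-24 - 61632\right) \frac{1}{535668} = \left(-61656\right) \frac{1}{535668} = - \frac{734}{6377}$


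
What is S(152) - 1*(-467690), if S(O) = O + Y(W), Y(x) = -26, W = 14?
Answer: 467816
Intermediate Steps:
S(O) = -26 + O (S(O) = O - 26 = -26 + O)
S(152) - 1*(-467690) = (-26 + 152) - 1*(-467690) = 126 + 467690 = 467816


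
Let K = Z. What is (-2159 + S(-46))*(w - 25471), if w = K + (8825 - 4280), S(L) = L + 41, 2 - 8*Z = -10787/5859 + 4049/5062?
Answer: 383718892400335/8473788 ≈ 4.5283e+7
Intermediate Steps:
Z = 12885317/33895152 (Z = ¼ - (-10787/5859 + 4049/5062)/8 = ¼ - (-10787*1/5859 + 4049*(1/5062))/8 = ¼ - (-1541/837 + 4049/5062)/8 = ¼ - ⅛*(-4411529/4236894) = ¼ + 4411529/33895152 = 12885317/33895152 ≈ 0.38015)
K = 12885317/33895152 ≈ 0.38015
S(L) = 41 + L
w = 154066351157/33895152 (w = 12885317/33895152 + (8825 - 4280) = 12885317/33895152 + 4545 = 154066351157/33895152 ≈ 4545.4)
(-2159 + S(-46))*(w - 25471) = (-2159 + (41 - 46))*(154066351157/33895152 - 25471) = (-2159 - 5)*(-709277065435/33895152) = -2164*(-709277065435/33895152) = 383718892400335/8473788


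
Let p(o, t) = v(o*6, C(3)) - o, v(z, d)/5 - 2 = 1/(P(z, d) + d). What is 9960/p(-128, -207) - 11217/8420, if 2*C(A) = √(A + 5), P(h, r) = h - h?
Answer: 22719290529/320490460 - 49800*√2/38063 ≈ 69.039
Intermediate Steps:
P(h, r) = 0
C(A) = √(5 + A)/2 (C(A) = √(A + 5)/2 = √(5 + A)/2)
v(z, d) = 10 + 5/d (v(z, d) = 10 + 5/(0 + d) = 10 + 5/d)
p(o, t) = 10 - o + 5*√2/2 (p(o, t) = (10 + 5/((√(5 + 3)/2))) - o = (10 + 5/((√8/2))) - o = (10 + 5/(((2*√2)/2))) - o = (10 + 5/(√2)) - o = (10 + 5*(√2/2)) - o = (10 + 5*√2/2) - o = 10 - o + 5*√2/2)
9960/p(-128, -207) - 11217/8420 = 9960/(10 - 1*(-128) + 5*√2/2) - 11217/8420 = 9960/(10 + 128 + 5*√2/2) - 11217*1/8420 = 9960/(138 + 5*√2/2) - 11217/8420 = -11217/8420 + 9960/(138 + 5*√2/2)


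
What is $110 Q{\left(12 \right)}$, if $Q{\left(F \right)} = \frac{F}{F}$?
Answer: $110$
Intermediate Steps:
$Q{\left(F \right)} = 1$
$110 Q{\left(12 \right)} = 110 \cdot 1 = 110$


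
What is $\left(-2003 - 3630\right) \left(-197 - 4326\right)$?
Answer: $25478059$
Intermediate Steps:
$\left(-2003 - 3630\right) \left(-197 - 4326\right) = \left(-5633\right) \left(-4523\right) = 25478059$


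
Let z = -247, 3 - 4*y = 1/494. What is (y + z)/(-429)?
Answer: 162197/282568 ≈ 0.57401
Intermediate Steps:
y = 1481/1976 (y = ¾ - ¼/494 = ¾ - ¼*1/494 = ¾ - 1/1976 = 1481/1976 ≈ 0.74949)
(y + z)/(-429) = (1481/1976 - 247)/(-429) = -1/429*(-486591/1976) = 162197/282568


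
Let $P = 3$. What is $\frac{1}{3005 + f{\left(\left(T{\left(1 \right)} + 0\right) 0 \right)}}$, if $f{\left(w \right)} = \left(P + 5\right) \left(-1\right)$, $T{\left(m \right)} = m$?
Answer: $\frac{1}{2997} \approx 0.00033367$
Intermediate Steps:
$f{\left(w \right)} = -8$ ($f{\left(w \right)} = \left(3 + 5\right) \left(-1\right) = 8 \left(-1\right) = -8$)
$\frac{1}{3005 + f{\left(\left(T{\left(1 \right)} + 0\right) 0 \right)}} = \frac{1}{3005 - 8} = \frac{1}{2997}$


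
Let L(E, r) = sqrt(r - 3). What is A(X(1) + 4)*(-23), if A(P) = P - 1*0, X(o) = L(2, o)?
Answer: -92 - 23*I*sqrt(2) ≈ -92.0 - 32.527*I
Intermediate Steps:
L(E, r) = sqrt(-3 + r)
X(o) = sqrt(-3 + o)
A(P) = P (A(P) = P + 0 = P)
A(X(1) + 4)*(-23) = (sqrt(-3 + 1) + 4)*(-23) = (sqrt(-2) + 4)*(-23) = (I*sqrt(2) + 4)*(-23) = (4 + I*sqrt(2))*(-23) = -92 - 23*I*sqrt(2)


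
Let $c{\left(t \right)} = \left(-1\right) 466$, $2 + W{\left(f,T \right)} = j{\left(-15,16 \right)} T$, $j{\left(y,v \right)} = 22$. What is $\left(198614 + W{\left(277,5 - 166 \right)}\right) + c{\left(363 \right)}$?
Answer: $194604$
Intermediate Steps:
$W{\left(f,T \right)} = -2 + 22 T$
$c{\left(t \right)} = -466$
$\left(198614 + W{\left(277,5 - 166 \right)}\right) + c{\left(363 \right)} = \left(198614 + \left(-2 + 22 \left(5 - 166\right)\right)\right) - 466 = \left(198614 + \left(-2 + 22 \left(-161\right)\right)\right) - 466 = \left(198614 - 3544\right) - 466 = 195070 - 466 = 194604$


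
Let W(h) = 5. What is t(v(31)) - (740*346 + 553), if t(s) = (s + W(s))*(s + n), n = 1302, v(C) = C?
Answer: -208605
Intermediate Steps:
t(s) = (5 + s)*(1302 + s) (t(s) = (s + 5)*(s + 1302) = (5 + s)*(1302 + s))
t(v(31)) - (740*346 + 553) = (6510 + 31² + 1307*31) - (740*346 + 553) = (6510 + 961 + 40517) - (256040 + 553) = 47988 - 1*256593 = 47988 - 256593 = -208605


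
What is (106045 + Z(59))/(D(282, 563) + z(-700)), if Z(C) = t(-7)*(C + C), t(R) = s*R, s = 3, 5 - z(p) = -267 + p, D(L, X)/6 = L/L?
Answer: 103567/978 ≈ 105.90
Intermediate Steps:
D(L, X) = 6 (D(L, X) = 6*(L/L) = 6*1 = 6)
z(p) = 272 - p (z(p) = 5 - (-267 + p) = 5 + (267 - p) = 272 - p)
t(R) = 3*R
Z(C) = -42*C (Z(C) = (3*(-7))*(C + C) = -42*C)
(106045 + Z(59))/(D(282, 563) + z(-700)) = (106045 - 42*59)/(6 + (272 - 1*(-700))) = (106045 - 2478)/(6 + (272 + 700)) = 103567/(6 + 972) = 103567/978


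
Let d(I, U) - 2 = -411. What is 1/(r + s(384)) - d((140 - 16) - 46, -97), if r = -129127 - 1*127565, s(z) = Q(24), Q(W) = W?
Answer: 104977211/256668 ≈ 409.00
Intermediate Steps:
d(I, U) = -409 (d(I, U) = 2 - 411 = -409)
s(z) = 24
r = -256692 (r = -129127 - 127565 = -256692)
1/(r + s(384)) - d((140 - 16) - 46, -97) = 1/(-256692 + 24) - 1*(-409) = 1/(-256668) + 409 = -1/256668 + 409 = 104977211/256668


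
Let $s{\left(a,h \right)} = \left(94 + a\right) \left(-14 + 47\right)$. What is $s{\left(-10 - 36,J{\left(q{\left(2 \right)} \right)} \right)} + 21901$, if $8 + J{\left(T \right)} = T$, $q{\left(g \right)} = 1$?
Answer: $23485$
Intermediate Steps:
$J{\left(T \right)} = -8 + T$
$s{\left(a,h \right)} = 3102 + 33 a$ ($s{\left(a,h \right)} = \left(94 + a\right) 33 = 3102 + 33 a$)
$s{\left(-10 - 36,J{\left(q{\left(2 \right)} \right)} \right)} + 21901 = \left(3102 + 33 \left(-10 - 36\right)\right) + 21901 = \left(3102 + 33 \left(-46\right)\right) + 21901 = \left(3102 - 1518\right) + 21901 = 1584 + 21901 = 23485$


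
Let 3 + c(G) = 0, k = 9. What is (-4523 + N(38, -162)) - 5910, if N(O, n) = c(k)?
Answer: -10436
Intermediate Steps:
c(G) = -3 (c(G) = -3 + 0 = -3)
N(O, n) = -3
(-4523 + N(38, -162)) - 5910 = (-4523 - 3) - 5910 = -4526 - 5910 = -10436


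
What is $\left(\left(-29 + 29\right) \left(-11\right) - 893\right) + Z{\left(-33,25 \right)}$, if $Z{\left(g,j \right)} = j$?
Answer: $-868$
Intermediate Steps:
$\left(\left(-29 + 29\right) \left(-11\right) - 893\right) + Z{\left(-33,25 \right)} = \left(\left(-29 + 29\right) \left(-11\right) - 893\right) + 25 = \left(0 \left(-11\right) - 893\right) + 25 = \left(0 - 893\right) + 25 = -893 + 25 = -868$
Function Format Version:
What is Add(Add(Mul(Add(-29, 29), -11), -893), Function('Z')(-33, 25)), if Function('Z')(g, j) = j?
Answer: -868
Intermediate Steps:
Add(Add(Mul(Add(-29, 29), -11), -893), Function('Z')(-33, 25)) = Add(Add(Mul(Add(-29, 29), -11), -893), 25) = Add(Add(Mul(0, -11), -893), 25) = Add(Add(0, -893), 25) = Add(-893, 25) = -868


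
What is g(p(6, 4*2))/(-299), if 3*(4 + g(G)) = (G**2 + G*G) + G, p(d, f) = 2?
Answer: 2/897 ≈ 0.0022297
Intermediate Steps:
g(G) = -4 + G/3 + 2*G**2/3 (g(G) = -4 + ((G**2 + G*G) + G)/3 = -4 + ((G**2 + G**2) + G)/3 = -4 + (2*G**2 + G)/3 = -4 + (G + 2*G**2)/3 = -4 + (G/3 + 2*G**2/3) = -4 + G/3 + 2*G**2/3)
g(p(6, 4*2))/(-299) = (-4 + (1/3)*2 + (2/3)*2**2)/(-299) = (-4 + 2/3 + (2/3)*4)*(-1/299) = (-4 + 2/3 + 8/3)*(-1/299) = -2/3*(-1/299) = 2/897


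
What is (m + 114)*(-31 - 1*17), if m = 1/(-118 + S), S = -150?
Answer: -366612/67 ≈ -5471.8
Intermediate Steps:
m = -1/268 (m = 1/(-118 - 150) = 1/(-268) = -1/268 ≈ -0.0037313)
(m + 114)*(-31 - 1*17) = (-1/268 + 114)*(-31 - 1*17) = 30551*(-31 - 17)/268 = (30551/268)*(-48) = -366612/67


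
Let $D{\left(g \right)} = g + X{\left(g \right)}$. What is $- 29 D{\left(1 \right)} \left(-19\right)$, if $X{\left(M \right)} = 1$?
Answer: $1102$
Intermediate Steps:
$D{\left(g \right)} = 1 + g$ ($D{\left(g \right)} = g + 1 = 1 + g$)
$- 29 D{\left(1 \right)} \left(-19\right) = - 29 \left(1 + 1\right) \left(-19\right) = \left(-29\right) 2 \left(-19\right) = \left(-58\right) \left(-19\right) = 1102$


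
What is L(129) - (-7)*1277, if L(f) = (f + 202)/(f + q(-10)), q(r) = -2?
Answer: 1135584/127 ≈ 8941.6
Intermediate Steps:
L(f) = (202 + f)/(-2 + f) (L(f) = (f + 202)/(f - 2) = (202 + f)/(-2 + f))
L(129) - (-7)*1277 = (202 + 129)/(-2 + 129) - (-7)*1277 = 331/127 - 1*(-8939) = (1/127)*331 + 8939 = 331/127 + 8939 = 1135584/127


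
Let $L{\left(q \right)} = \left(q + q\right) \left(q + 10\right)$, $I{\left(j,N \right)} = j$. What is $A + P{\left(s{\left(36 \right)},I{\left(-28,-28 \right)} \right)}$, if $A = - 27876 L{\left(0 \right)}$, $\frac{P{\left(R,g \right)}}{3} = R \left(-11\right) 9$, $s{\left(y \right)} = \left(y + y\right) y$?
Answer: $-769824$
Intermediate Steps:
$L{\left(q \right)} = 2 q \left(10 + q\right)$
$s{\left(y \right)} = 2 y^{2}$ ($s{\left(y \right)} = 2 y y = 2 y^{2}$)
$P{\left(R,g \right)} = - 297 R$ ($P{\left(R,g \right)} = 3 R \left(-11\right) 9 = 3 - 11 R 9 = 3 \left(- 99 R\right) = - 297 R$)
$A = 0$ ($A = - 27876 \cdot 2 \cdot 0 \left(10 + 0\right) = - 27876 \cdot 2 \cdot 0 \cdot 10 = \left(-27876\right) 0 = 0$)
$A + P{\left(s{\left(36 \right)},I{\left(-28,-28 \right)} \right)} = 0 - 297 \cdot 2 \cdot 36^{2} = 0 - 297 \cdot 2 \cdot 1296 = 0 - 769824 = -769824$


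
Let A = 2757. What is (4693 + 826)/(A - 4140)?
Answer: -5519/1383 ≈ -3.9906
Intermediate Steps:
(4693 + 826)/(A - 4140) = (4693 + 826)/(2757 - 4140) = 5519/(-1383) = 5519*(-1/1383) = -5519/1383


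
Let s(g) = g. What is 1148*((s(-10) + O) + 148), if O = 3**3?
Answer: 189420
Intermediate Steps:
O = 27
1148*((s(-10) + O) + 148) = 1148*((-10 + 27) + 148) = 1148*(17 + 148) = 1148*165 = 189420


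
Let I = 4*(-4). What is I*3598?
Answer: -57568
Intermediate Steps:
I = -16
I*3598 = -16*3598 = -57568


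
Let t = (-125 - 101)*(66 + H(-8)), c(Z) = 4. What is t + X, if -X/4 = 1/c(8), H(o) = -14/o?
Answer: -30625/2 ≈ -15313.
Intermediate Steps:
t = -30623/2 (t = (-125 - 101)*(66 - 14/(-8)) = -226*(66 - 14*(-⅛)) = -226*(66 + 7/4) = -226*271/4 = -30623/2 ≈ -15312.)
X = -1 (X = -4/4 = -4*¼ = -1)
t + X = -30623/2 - 1 = -30625/2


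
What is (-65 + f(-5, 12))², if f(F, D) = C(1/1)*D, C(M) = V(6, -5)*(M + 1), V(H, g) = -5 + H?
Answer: 1681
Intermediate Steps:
C(M) = 1 + M (C(M) = (-5 + 6)*(M + 1) = 1*(1 + M) = 1 + M)
f(F, D) = 2*D (f(F, D) = (1 + 1/1)*D = (1 + 1)*D = 2*D)
(-65 + f(-5, 12))² = (-65 + 2*12)² = (-65 + 24)² = (-41)² = 1681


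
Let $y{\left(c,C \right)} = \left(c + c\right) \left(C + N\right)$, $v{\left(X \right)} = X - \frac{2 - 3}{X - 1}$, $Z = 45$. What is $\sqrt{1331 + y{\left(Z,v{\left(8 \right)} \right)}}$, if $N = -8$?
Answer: $\frac{\sqrt{65849}}{7} \approx 36.659$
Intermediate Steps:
$v{\left(X \right)} = X + \frac{1}{-1 + X}$ ($v{\left(X \right)} = X - - \frac{1}{-1 + X} = X + \frac{1}{-1 + X}$)
$y{\left(c,C \right)} = 2 c \left(-8 + C\right)$ ($y{\left(c,C \right)} = \left(c + c\right) \left(C - 8\right) = 2 c \left(-8 + C\right)$)
$\sqrt{1331 + y{\left(Z,v{\left(8 \right)} \right)}} = \sqrt{1331 + 2 \cdot 45 \left(-8 + \frac{1 + 8^{2} - 8}{-1 + 8}\right)} = \sqrt{1331 + 2 \cdot 45 \left(-8 + \frac{1 + 64 - 8}{7}\right)} = \sqrt{1331 + 2 \cdot 45 \left(-8 + \frac{1}{7} \cdot 57\right)} = \sqrt{1331 + 2 \cdot 45 \left(-8 + \frac{57}{7}\right)} = \sqrt{1331 + 2 \cdot 45 \cdot \frac{1}{7}} = \sqrt{1331 + \frac{90}{7}} = \sqrt{\frac{9407}{7}} = \frac{\sqrt{65849}}{7}$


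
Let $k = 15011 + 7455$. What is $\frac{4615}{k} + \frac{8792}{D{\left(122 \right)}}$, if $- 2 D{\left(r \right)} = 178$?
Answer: $- \frac{197110337}{1999474} \approx -98.581$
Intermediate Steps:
$D{\left(r \right)} = -89$ ($D{\left(r \right)} = \left(- \frac{1}{2}\right) 178 = -89$)
$k = 22466$
$\frac{4615}{k} + \frac{8792}{D{\left(122 \right)}} = \frac{4615}{22466} + \frac{8792}{-89} = 4615 \cdot \frac{1}{22466} + 8792 \left(- \frac{1}{89}\right) = \frac{4615}{22466} - \frac{8792}{89} = - \frac{197110337}{1999474}$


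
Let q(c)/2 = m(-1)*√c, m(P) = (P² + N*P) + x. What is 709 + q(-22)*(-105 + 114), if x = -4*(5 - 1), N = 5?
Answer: 709 - 360*I*√22 ≈ 709.0 - 1688.5*I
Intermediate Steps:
x = -16 (x = -4*4 = -16)
m(P) = -16 + P² + 5*P (m(P) = (P² + 5*P) - 16 = -16 + P² + 5*P)
q(c) = -40*√c (q(c) = 2*((-16 + (-1)² + 5*(-1))*√c) = 2*((-16 + 1 - 5)*√c) = 2*(-20*√c) = -40*√c)
709 + q(-22)*(-105 + 114) = 709 + (-40*I*√22)*(-105 + 114) = 709 - 40*I*√22*9 = 709 - 360*I*√22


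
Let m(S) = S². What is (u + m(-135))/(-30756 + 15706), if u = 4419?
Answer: -11322/7525 ≈ -1.5046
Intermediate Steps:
(u + m(-135))/(-30756 + 15706) = (4419 + (-135)²)/(-30756 + 15706) = (4419 + 18225)/(-15050) = 22644*(-1/15050) = -11322/7525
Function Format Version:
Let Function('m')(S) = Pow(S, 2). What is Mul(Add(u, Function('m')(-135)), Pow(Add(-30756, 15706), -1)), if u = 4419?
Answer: Rational(-11322, 7525) ≈ -1.5046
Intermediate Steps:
Mul(Add(u, Function('m')(-135)), Pow(Add(-30756, 15706), -1)) = Mul(Add(4419, Pow(-135, 2)), Pow(Add(-30756, 15706), -1)) = Mul(Add(4419, 18225), Pow(-15050, -1)) = Mul(22644, Rational(-1, 15050)) = Rational(-11322, 7525)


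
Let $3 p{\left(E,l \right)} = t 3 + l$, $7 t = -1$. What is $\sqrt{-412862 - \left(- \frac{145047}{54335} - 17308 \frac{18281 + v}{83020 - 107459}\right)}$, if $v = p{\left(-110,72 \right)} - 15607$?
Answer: $\frac{i \sqrt{35836831744644944387654945}}{9295251455} \approx 644.03 i$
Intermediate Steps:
$t = - \frac{1}{7}$ ($t = \frac{1}{7} \left(-1\right) = - \frac{1}{7} \approx -0.14286$)
$p{\left(E,l \right)} = - \frac{1}{7} + \frac{l}{3}$ ($p{\left(E,l \right)} = \frac{\left(- \frac{1}{7}\right) 3 + l}{3} = \frac{- \frac{3}{7} + l}{3} = - \frac{1}{7} + \frac{l}{3}$)
$v = - \frac{109082}{7}$ ($v = \left(- \frac{1}{7} + \frac{1}{3} \cdot 72\right) - 15607 = \left(- \frac{1}{7} + 24\right) - 15607 = \frac{167}{7} - 15607 = - \frac{109082}{7} \approx -15583.0$)
$\sqrt{-412862 - \left(- \frac{145047}{54335} - 17308 \frac{18281 + v}{83020 - 107459}\right)} = \sqrt{-412862 + \left(\frac{17308}{\left(83020 - 107459\right) \frac{1}{18281 - \frac{109082}{7}}} - \frac{145047}{-54335}\right)} = \sqrt{-412862 + \left(\frac{17308}{\left(-24439\right) \frac{1}{\frac{18885}{7}}} - - \frac{145047}{54335}\right)} = \sqrt{-412862 + \left(\frac{17308}{\left(-24439\right) \frac{7}{18885}} + \frac{145047}{54335}\right)} = \sqrt{-412862 + \left(\frac{17308}{- \frac{171073}{18885}} + \frac{145047}{54335}\right)} = \sqrt{-412862 + \left(17308 \left(- \frac{18885}{171073}\right) + \frac{145047}{54335}\right)} = \sqrt{-412862 + \left(- \frac{326861580}{171073} + \frac{145047}{54335}\right)} = \sqrt{-412862 - \frac{17735210323869}{9295251455}} = \sqrt{- \frac{3855391316538079}{9295251455}} = \frac{i \sqrt{35836831744644944387654945}}{9295251455}$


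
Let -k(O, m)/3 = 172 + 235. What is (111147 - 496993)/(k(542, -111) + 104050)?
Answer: -385846/102829 ≈ -3.7523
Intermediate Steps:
k(O, m) = -1221 (k(O, m) = -3*(172 + 235) = -3*407 = -1221)
(111147 - 496993)/(k(542, -111) + 104050) = (111147 - 496993)/(-1221 + 104050) = -385846/102829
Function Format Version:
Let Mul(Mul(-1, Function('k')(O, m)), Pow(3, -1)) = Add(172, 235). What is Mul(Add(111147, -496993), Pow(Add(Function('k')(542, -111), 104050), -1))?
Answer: Rational(-385846, 102829) ≈ -3.7523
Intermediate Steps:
Function('k')(O, m) = -1221 (Function('k')(O, m) = Mul(-3, Add(172, 235)) = Mul(-3, 407) = -1221)
Mul(Add(111147, -496993), Pow(Add(Function('k')(542, -111), 104050), -1)) = Mul(Add(111147, -496993), Pow(Add(-1221, 104050), -1)) = Mul(-385846, Pow(102829, -1)) = Mul(-385846, Rational(1, 102829)) = Rational(-385846, 102829)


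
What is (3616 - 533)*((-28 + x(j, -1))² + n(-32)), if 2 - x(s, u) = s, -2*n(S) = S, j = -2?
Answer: 1825136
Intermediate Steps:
n(S) = -S/2
x(s, u) = 2 - s
(3616 - 533)*((-28 + x(j, -1))² + n(-32)) = (3616 - 533)*((-28 + (2 - 1*(-2)))² - ½*(-32)) = 3083*((-28 + (2 + 2))² + 16) = 3083*((-28 + 4)² + 16) = 3083*((-24)² + 16) = 3083*(576 + 16) = 3083*592 = 1825136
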